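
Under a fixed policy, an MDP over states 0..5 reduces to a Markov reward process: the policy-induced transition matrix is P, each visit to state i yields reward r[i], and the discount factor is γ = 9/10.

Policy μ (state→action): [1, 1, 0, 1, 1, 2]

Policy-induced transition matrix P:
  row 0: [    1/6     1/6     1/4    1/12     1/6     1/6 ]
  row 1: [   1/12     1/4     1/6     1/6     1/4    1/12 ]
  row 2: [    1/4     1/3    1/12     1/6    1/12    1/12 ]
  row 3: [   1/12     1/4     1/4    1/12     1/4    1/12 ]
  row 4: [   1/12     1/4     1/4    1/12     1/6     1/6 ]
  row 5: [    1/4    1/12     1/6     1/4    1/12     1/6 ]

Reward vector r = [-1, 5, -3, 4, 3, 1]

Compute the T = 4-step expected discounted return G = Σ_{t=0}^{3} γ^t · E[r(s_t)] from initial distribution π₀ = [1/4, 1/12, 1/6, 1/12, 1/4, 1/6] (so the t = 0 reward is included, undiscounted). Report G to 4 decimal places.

t=0: π = [0.2500, 0.0833, 0.1667, 0.0833, 0.2500, 0.1667], E[r] = 0.9167, γ^t·E[r] = 0.916667, running G = 0.916667
t=1: π = [0.1597, 0.2153, 0.2014, 0.1319, 0.1528, 0.1389], E[r] = 1.4375, γ^t·E[r] = 1.293750, running G = 2.210417
t=2: π = [0.1534, 0.2303, 0.1869, 0.1412, 0.1672, 0.1209], E[r] = 1.6250, γ^t·E[r] = 1.316250, running G = 3.526667
t=3: π = [0.1474, 0.2326, 0.1896, 0.1383, 0.1720, 0.1201], E[r] = 1.6361, γ^t·E[r] = 1.192746, running G = 4.719413

G = 4.7194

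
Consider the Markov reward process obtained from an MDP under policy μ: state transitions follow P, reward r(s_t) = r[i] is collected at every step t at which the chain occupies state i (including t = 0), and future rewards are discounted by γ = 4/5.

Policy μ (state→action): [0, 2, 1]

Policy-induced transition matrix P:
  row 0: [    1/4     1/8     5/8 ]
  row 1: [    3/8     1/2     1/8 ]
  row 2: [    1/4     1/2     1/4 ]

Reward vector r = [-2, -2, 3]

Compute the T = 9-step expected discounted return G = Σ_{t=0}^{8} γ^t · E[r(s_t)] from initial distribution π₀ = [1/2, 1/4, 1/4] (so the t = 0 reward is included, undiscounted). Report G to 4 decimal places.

G = -1.8212

t=0: π = [0.5000, 0.2500, 0.2500], E[r] = -0.7500, γ^t·E[r] = -0.750000, running G = -0.750000
t=1: π = [0.2813, 0.3125, 0.4063], E[r] = 0.0313, γ^t·E[r] = 0.025000, running G = -0.725000
t=2: π = [0.2891, 0.3945, 0.3164], E[r] = -0.4180, γ^t·E[r] = -0.267500, running G = -0.992500
t=3: π = [0.2993, 0.3916, 0.3091], E[r] = -0.4546, γ^t·E[r] = -0.232750, running G = -1.225250
t=4: π = [0.2990, 0.3878, 0.3133], E[r] = -0.4335, γ^t·E[r] = -0.177575, running G = -1.402825
t=5: π = [0.2985, 0.3879, 0.3136], E[r] = -0.4318, γ^t·E[r] = -0.141498, running G = -1.544323
t=6: π = [0.2985, 0.3881, 0.3134], E[r] = -0.4328, γ^t·E[r] = -0.113457, running G = -1.657779
t=7: π = [0.2985, 0.3881, 0.3134], E[r] = -0.4329, γ^t·E[r] = -0.090782, running G = -1.748562
t=8: π = [0.2985, 0.3881, 0.3134], E[r] = -0.4328, γ^t·E[r] = -0.072618, running G = -1.821180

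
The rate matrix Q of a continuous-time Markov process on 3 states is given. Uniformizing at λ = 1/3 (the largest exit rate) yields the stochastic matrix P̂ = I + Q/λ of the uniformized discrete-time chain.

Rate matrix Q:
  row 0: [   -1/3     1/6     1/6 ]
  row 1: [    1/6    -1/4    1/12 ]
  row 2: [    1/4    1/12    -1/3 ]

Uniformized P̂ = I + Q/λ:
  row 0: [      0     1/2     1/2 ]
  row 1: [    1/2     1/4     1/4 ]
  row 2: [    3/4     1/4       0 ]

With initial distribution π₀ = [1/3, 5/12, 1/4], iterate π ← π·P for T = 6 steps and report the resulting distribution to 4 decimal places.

t=0: π = [0.3333, 0.4167, 0.2500]
t=1: π = [0.3958, 0.3333, 0.2708]
t=2: π = [0.3698, 0.3490, 0.2813]
t=3: π = [0.3854, 0.3424, 0.2721]
t=4: π = [0.3753, 0.3464, 0.2783]
t=5: π = [0.3819, 0.3438, 0.2743]
t=6: π = [0.3776, 0.3455, 0.2769]

π = [0.3776, 0.3455, 0.2769]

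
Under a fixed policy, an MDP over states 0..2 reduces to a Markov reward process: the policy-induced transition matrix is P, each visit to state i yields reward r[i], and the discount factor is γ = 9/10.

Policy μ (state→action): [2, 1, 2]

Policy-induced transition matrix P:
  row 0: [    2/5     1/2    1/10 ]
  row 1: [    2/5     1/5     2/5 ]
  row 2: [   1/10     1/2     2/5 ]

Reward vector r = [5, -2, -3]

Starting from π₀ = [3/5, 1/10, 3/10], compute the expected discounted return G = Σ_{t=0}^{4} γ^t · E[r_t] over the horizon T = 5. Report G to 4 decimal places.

t=0: π = [0.6000, 0.1000, 0.3000], E[r] = 1.9000, γ^t·E[r] = 1.900000, running G = 1.900000
t=1: π = [0.3100, 0.4700, 0.2200], E[r] = -0.0500, γ^t·E[r] = -0.045000, running G = 1.855000
t=2: π = [0.3340, 0.3590, 0.3070], E[r] = 0.0310, γ^t·E[r] = 0.025110, running G = 1.880110
t=3: π = [0.3079, 0.3923, 0.2998], E[r] = -0.1445, γ^t·E[r] = -0.105341, running G = 1.774770
t=4: π = [0.3101, 0.3823, 0.3076], E[r] = -0.1372, γ^t·E[r] = -0.090023, running G = 1.684746

G = 1.6847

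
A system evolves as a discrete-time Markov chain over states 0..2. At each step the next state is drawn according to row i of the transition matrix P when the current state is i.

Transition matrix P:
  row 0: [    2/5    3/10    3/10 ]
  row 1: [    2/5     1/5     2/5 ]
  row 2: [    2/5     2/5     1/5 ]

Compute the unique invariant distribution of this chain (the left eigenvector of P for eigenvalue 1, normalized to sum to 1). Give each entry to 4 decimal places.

π = [0.4000, 0.3000, 0.3000]

Balance equations π_j = Σ_i π_i·P[i][j]:
  π_0 = 2/5·π_0 + 2/5·π_1 + 2/5·π_2
  π_1 = 3/10·π_0 + 1/5·π_1 + 2/5·π_2
  normalize: π_0 + π_1 + π_2 = 1
Solving the linear system gives exactly π = [2/5, 3/10, 3/10].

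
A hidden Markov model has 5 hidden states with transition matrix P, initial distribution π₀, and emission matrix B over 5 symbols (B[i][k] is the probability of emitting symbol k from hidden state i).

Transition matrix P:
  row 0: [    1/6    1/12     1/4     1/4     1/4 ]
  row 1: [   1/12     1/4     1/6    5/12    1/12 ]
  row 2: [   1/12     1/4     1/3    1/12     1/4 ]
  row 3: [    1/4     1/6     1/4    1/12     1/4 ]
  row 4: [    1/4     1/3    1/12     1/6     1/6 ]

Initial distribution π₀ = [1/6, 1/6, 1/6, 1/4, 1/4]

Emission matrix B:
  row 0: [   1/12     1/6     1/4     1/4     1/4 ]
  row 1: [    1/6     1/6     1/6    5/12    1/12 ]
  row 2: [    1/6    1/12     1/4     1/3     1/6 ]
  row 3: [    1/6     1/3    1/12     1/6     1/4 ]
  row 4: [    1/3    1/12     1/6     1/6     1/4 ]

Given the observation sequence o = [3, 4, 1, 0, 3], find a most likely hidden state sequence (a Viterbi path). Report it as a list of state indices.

t=0: δ = [4.167e-02, 6.944e-02, 5.556e-02, 4.167e-02, 4.167e-02]  (obs o_0=3)
t=1: δ = [2.604e-03, 1.447e-03, 3.086e-03, 7.234e-03, 3.472e-03]  ψ = [3, 1, 2, 1, 2]  (obs o_1=4)
t=2: δ = [3.014e-04, 2.009e-04, 1.507e-04, 2.170e-04, 1.507e-04]  ψ = [3, 3, 3, 0, 3]  (obs o_2=1)
t=3: δ = [4.521e-06, 8.372e-06, 1.256e-05, 1.395e-05, 2.512e-05]  ψ = [3, 1, 0, 1, 0]  (obs o_3=0)
t=4: δ = [1.570e-06, 3.489e-06, 1.395e-06, 6.977e-07, 6.977e-07]  ψ = [4, 4, 2, 4, 4]  (obs o_4=3)
backtrack: best end state = 1; path = [1, 3, 0, 4, 1]

path = [1, 3, 0, 4, 1]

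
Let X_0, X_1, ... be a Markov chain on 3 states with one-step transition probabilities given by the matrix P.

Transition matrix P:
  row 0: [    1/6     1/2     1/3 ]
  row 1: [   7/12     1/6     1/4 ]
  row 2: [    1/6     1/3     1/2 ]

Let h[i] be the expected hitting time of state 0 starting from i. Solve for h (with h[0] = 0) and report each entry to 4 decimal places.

First-step conditioning: h[0] = 0; for i ≠ 0, h[i] = 1 + Σ_k P[i][k]·h[k].
  h[1] = 1 + 1/6·h[1] + 1/4·h[2]
  h[2] = 1 + 1/3·h[1] + 1/2·h[2]
Solving the 2×2 linear system over states ≠ 0 gives exactly h = [0, 9/4, 7/2] (h[0] = 0 is the target).

h = [0.0000, 2.2500, 3.5000]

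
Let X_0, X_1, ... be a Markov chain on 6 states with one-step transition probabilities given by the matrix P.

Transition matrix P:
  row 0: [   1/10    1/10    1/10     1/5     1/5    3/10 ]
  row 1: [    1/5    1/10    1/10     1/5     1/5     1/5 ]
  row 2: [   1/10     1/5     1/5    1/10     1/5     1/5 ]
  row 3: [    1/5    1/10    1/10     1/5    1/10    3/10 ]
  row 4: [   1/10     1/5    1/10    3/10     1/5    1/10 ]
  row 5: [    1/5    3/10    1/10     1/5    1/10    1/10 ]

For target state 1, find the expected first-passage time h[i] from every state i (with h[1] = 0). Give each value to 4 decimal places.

h = [5.8893, 0.0000, 5.3360, 5.9289, 5.4941, 4.9407]

First-step conditioning: h[1] = 0; for i ≠ 1, h[i] = 1 + Σ_k P[i][k]·h[k].
  h[0] = 1 + 1/10·h[0] + 1/10·h[2] + 1/5·h[3] + 1/5·h[4] + 3/10·h[5]
  h[2] = 1 + 1/10·h[0] + 1/5·h[2] + 1/10·h[3] + 1/5·h[4] + 1/5·h[5]
  h[3] = 1 + 1/5·h[0] + 1/10·h[2] + 1/5·h[3] + 1/10·h[4] + 3/10·h[5]
  h[4] = 1 + 1/10·h[0] + 1/10·h[2] + 3/10·h[3] + 1/5·h[4] + 1/10·h[5]
  h[5] = 1 + 1/5·h[0] + 1/10·h[2] + 1/5·h[3] + 1/10·h[4] + 1/10·h[5]
Solving the 5×5 linear system over states ≠ 1 gives exactly h = [1490/253, 0, 1350/253, 1500/253, 1390/253, 1250/253] (h[1] = 0 is the target).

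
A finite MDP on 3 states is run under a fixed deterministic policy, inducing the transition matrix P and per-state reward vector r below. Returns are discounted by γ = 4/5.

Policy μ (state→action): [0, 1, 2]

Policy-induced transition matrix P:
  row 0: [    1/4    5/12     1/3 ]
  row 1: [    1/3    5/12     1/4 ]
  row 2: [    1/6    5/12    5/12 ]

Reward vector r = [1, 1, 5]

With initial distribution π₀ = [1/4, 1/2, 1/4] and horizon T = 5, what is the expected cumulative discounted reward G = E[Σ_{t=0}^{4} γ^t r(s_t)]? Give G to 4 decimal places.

G = 7.3934

t=0: π = [0.2500, 0.5000, 0.2500], E[r] = 2.0000, γ^t·E[r] = 2.000000, running G = 2.000000
t=1: π = [0.2708, 0.4167, 0.3125], E[r] = 2.2500, γ^t·E[r] = 1.800000, running G = 3.800000
t=2: π = [0.2587, 0.4167, 0.3247], E[r] = 2.2986, γ^t·E[r] = 1.471111, running G = 5.271111
t=3: π = [0.2577, 0.4167, 0.3257], E[r] = 2.3027, γ^t·E[r] = 1.178963, running G = 6.450074
t=4: π = [0.2576, 0.4167, 0.3257], E[r] = 2.3030, γ^t·E[r] = 0.943309, running G = 7.393383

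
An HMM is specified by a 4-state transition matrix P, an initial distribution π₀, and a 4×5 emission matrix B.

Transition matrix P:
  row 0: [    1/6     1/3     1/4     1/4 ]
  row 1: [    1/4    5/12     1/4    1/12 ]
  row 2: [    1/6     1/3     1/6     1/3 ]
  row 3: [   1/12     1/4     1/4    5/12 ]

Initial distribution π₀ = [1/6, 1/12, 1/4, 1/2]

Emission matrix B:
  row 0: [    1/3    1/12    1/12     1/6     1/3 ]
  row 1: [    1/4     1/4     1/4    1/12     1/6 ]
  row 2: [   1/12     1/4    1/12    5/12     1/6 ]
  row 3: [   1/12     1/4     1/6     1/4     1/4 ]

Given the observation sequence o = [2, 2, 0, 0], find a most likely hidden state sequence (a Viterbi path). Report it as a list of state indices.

t=0: δ = [1.389e-02, 2.083e-02, 2.083e-02, 8.333e-02]  (obs o_0=2)
t=1: δ = [5.787e-04, 5.208e-03, 1.736e-03, 5.787e-03]  ψ = [3, 3, 3, 3]  (obs o_1=2)
t=2: δ = [4.340e-04, 5.425e-04, 1.206e-04, 2.009e-04]  ψ = [1, 1, 3, 3]  (obs o_2=0)
t=3: δ = [4.521e-05, 5.651e-05, 1.130e-05, 9.042e-06]  ψ = [1, 1, 1, 0]  (obs o_3=0)
backtrack: best end state = 1; path = [3, 1, 1, 1]

path = [3, 1, 1, 1]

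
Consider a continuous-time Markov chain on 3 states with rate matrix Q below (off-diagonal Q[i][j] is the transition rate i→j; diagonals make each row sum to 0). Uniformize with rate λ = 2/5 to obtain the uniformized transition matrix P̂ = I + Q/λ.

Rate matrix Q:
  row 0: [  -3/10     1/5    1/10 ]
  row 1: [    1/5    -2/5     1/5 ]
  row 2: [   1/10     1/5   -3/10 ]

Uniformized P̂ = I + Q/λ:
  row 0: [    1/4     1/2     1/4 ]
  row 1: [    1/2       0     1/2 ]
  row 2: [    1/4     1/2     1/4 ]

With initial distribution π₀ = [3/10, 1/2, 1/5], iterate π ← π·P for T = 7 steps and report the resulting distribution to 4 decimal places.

π = [0.3340, 0.3320, 0.3340]

t=0: π = [0.3000, 0.5000, 0.2000]
t=1: π = [0.3750, 0.2500, 0.3750]
t=2: π = [0.3125, 0.3750, 0.3125]
t=3: π = [0.3438, 0.3125, 0.3438]
t=4: π = [0.3281, 0.3438, 0.3281]
t=5: π = [0.3359, 0.3281, 0.3359]
t=6: π = [0.3320, 0.3359, 0.3320]
t=7: π = [0.3340, 0.3320, 0.3340]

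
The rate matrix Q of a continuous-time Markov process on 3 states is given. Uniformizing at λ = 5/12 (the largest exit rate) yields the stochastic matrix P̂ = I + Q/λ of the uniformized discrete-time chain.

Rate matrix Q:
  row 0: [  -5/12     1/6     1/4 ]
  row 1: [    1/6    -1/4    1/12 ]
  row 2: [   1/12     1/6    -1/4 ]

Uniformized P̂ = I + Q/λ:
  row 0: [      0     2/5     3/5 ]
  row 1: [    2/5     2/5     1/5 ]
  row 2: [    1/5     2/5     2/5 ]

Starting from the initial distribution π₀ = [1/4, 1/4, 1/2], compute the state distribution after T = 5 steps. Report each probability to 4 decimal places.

π = [0.2333, 0.4000, 0.3667]

t=0: π = [0.2500, 0.2500, 0.5000]
t=1: π = [0.2000, 0.4000, 0.4000]
t=2: π = [0.2400, 0.4000, 0.3600]
t=3: π = [0.2320, 0.4000, 0.3680]
t=4: π = [0.2336, 0.4000, 0.3664]
t=5: π = [0.2333, 0.4000, 0.3667]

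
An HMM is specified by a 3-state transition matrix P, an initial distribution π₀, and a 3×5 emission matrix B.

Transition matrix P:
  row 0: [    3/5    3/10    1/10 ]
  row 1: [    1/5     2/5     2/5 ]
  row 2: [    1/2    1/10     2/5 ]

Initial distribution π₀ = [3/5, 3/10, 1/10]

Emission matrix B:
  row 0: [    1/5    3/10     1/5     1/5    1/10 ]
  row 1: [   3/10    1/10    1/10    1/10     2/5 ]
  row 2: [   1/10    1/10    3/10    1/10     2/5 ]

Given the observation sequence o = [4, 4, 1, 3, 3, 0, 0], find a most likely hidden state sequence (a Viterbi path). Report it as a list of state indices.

t=0: δ = [6.000e-02, 1.200e-01, 4.000e-02]  (obs o_0=4)
t=1: δ = [3.600e-03, 1.920e-02, 1.920e-02]  ψ = [0, 1, 1]  (obs o_1=4)
t=2: δ = [2.880e-03, 7.680e-04, 7.680e-04]  ψ = [2, 1, 1]  (obs o_2=1)
t=3: δ = [3.456e-04, 8.640e-05, 3.072e-05]  ψ = [0, 0, 1]  (obs o_3=3)
t=4: δ = [4.147e-05, 1.037e-05, 3.456e-06]  ψ = [0, 0, 0]  (obs o_4=3)
t=5: δ = [4.977e-06, 3.732e-06, 4.147e-07]  ψ = [0, 0, 0]  (obs o_5=0)
t=6: δ = [5.972e-07, 4.479e-07, 1.493e-07]  ψ = [0, 0, 1]  (obs o_6=0)
backtrack: best end state = 0; path = [1, 2, 0, 0, 0, 0, 0]

path = [1, 2, 0, 0, 0, 0, 0]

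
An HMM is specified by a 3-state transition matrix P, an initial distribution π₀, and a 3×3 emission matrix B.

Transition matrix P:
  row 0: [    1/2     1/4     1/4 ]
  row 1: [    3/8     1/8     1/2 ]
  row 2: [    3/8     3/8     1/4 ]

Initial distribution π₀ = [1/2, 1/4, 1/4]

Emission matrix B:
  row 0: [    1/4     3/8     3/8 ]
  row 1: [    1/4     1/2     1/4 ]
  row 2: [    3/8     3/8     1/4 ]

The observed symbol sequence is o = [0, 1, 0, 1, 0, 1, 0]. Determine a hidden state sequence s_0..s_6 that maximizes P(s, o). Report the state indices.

t=0: δ = [1.250e-01, 6.250e-02, 9.375e-02]  (obs o_0=0)
t=1: δ = [2.344e-02, 1.758e-02, 1.172e-02]  ψ = [0, 2, 0]  (obs o_1=1)
t=2: δ = [2.930e-03, 1.465e-03, 3.296e-03]  ψ = [0, 0, 1]  (obs o_2=0)
t=3: δ = [5.493e-04, 6.180e-04, 3.090e-04]  ψ = [0, 2, 2]  (obs o_3=1)
t=4: δ = [6.866e-05, 3.433e-05, 1.159e-04]  ψ = [0, 0, 1]  (obs o_4=0)
t=5: δ = [1.629e-05, 2.173e-05, 1.086e-05]  ψ = [2, 2, 2]  (obs o_5=1)
t=6: δ = [2.037e-06, 1.018e-06, 4.074e-06]  ψ = [0, 0, 1]  (obs o_6=0)
backtrack: best end state = 2; path = [2, 1, 2, 1, 2, 1, 2]

path = [2, 1, 2, 1, 2, 1, 2]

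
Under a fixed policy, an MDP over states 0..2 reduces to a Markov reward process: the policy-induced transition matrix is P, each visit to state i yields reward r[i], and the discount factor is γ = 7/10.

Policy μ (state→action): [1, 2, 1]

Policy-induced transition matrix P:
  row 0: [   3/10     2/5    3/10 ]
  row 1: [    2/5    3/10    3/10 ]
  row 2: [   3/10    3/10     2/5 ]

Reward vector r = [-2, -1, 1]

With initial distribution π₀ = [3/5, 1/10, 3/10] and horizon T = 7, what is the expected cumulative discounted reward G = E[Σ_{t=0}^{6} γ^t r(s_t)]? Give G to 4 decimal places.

G = -2.3625

t=0: π = [0.6000, 0.1000, 0.3000], E[r] = -1.0000, γ^t·E[r] = -1.000000, running G = -1.000000
t=1: π = [0.3100, 0.3600, 0.3300], E[r] = -0.6500, γ^t·E[r] = -0.455000, running G = -1.455000
t=2: π = [0.3360, 0.3310, 0.3330], E[r] = -0.6700, γ^t·E[r] = -0.328300, running G = -1.783300
t=3: π = [0.3331, 0.3336, 0.3333], E[r] = -0.6665, γ^t·E[r] = -0.228610, running G = -2.011910
t=4: π = [0.3334, 0.3333, 0.3333], E[r] = -0.6667, γ^t·E[r] = -0.160075, running G = -2.171984
t=5: π = [0.3333, 0.3333, 0.3333], E[r] = -0.6667, γ^t·E[r] = -0.112046, running G = -2.284031
t=6: π = [0.3333, 0.3333, 0.3333], E[r] = -0.6667, γ^t·E[r] = -0.078433, running G = -2.362463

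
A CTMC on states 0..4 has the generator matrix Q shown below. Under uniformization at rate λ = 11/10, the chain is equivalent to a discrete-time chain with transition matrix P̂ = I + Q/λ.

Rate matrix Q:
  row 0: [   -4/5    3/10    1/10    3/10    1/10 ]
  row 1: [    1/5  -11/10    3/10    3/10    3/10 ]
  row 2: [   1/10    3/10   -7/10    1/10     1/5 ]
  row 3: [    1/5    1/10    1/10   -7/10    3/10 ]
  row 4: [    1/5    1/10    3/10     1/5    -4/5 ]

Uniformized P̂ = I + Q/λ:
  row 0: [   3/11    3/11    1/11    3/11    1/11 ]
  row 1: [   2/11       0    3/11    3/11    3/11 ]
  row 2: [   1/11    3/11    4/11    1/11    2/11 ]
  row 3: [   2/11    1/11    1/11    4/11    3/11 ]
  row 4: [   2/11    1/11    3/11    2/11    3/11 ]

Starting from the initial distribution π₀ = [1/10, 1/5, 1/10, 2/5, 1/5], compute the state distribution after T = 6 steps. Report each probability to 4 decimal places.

π = [0.1783, 0.1493, 0.2174, 0.2345, 0.2206]

t=0: π = [0.1000, 0.2000, 0.1000, 0.4000, 0.2000]
t=1: π = [0.1818, 0.1091, 0.1909, 0.2727, 0.2455]
t=2: π = [0.1810, 0.1488, 0.2074, 0.2405, 0.2223]
t=3: π = [0.1794, 0.1480, 0.2150, 0.2367, 0.2210]
t=4: π = [0.1786, 0.1492, 0.2166, 0.2351, 0.2206]
t=5: π = [0.1784, 0.1492, 0.2172, 0.2347, 0.2206]
t=6: π = [0.1783, 0.1493, 0.2174, 0.2345, 0.2206]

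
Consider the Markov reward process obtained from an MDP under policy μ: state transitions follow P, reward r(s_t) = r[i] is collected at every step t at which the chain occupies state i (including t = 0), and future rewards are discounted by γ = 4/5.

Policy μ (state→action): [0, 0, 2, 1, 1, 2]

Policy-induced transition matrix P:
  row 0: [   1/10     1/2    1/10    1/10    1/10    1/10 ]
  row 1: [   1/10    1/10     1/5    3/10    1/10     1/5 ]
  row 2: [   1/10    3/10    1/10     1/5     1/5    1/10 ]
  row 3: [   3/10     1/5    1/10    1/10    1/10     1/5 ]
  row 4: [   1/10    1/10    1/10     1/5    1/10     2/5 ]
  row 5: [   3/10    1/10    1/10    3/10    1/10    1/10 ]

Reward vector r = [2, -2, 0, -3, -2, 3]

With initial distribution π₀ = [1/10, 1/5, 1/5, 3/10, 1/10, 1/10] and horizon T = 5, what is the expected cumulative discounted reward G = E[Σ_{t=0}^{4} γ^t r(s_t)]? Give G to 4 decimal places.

t=0: π = [0.1000, 0.2000, 0.2000, 0.3000, 0.1000, 0.1000], E[r] = -1.0000, γ^t·E[r] = -1.000000, running G = -1.000000
t=1: π = [0.1800, 0.2100, 0.1200, 0.1900, 0.1200, 0.1800], E[r] = -0.3300, γ^t·E[r] = -0.264000, running G = -1.264000
t=2: π = [0.1740, 0.2150, 0.1210, 0.2020, 0.1120, 0.1760], E[r] = -0.3840, γ^t·E[r] = -0.245760, running G = -1.509760
t=3: π = [0.1756, 0.2140, 0.1215, 0.2015, 0.1121, 0.1753], E[r] = -0.3796, γ^t·E[r] = -0.194355, running G = -1.704115
t=4: π = [0.1754, 0.2147, 0.1214, 0.2012, 0.1122, 0.1752], E[r] = -0.3811, γ^t·E[r] = -0.156090, running G = -1.860206

G = -1.8602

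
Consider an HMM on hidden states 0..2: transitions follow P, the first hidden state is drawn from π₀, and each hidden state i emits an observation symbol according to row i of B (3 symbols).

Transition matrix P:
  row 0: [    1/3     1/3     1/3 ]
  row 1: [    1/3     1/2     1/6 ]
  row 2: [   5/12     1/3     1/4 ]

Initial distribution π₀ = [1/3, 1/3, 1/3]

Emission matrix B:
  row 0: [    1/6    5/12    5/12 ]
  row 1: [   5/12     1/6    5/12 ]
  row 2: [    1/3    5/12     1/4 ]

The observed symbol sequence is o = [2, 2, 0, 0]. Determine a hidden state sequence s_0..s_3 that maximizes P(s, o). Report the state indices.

t=0: δ = [1.389e-01, 1.389e-01, 8.333e-02]  (obs o_0=2)
t=1: δ = [1.929e-02, 2.894e-02, 1.157e-02]  ψ = [0, 1, 0]  (obs o_1=2)
t=2: δ = [1.608e-03, 6.028e-03, 2.143e-03]  ψ = [1, 1, 0]  (obs o_2=0)
t=3: δ = [3.349e-04, 1.256e-03, 3.349e-04]  ψ = [1, 1, 1]  (obs o_3=0)
backtrack: best end state = 1; path = [1, 1, 1, 1]

path = [1, 1, 1, 1]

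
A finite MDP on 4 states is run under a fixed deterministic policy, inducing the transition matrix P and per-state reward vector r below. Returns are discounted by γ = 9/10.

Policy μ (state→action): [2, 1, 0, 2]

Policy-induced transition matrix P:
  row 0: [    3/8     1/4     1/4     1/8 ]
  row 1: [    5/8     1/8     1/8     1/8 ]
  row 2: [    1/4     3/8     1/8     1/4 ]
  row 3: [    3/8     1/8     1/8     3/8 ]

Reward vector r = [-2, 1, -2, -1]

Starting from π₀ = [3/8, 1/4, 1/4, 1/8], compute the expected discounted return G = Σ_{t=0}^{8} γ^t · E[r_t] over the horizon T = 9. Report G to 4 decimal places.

G = -6.9623

t=0: π = [0.3750, 0.2500, 0.2500, 0.1250], E[r] = -1.1250, γ^t·E[r] = -1.125000, running G = -1.125000
t=1: π = [0.4063, 0.2344, 0.1719, 0.1875], E[r] = -1.1094, γ^t·E[r] = -0.998438, running G = -2.123438
t=2: π = [0.4121, 0.2188, 0.1758, 0.1934], E[r] = -1.1504, γ^t·E[r] = -0.931816, running G = -3.055254
t=3: π = [0.4077, 0.2205, 0.1765, 0.1953], E[r] = -1.1433, γ^t·E[r] = -0.833473, running G = -3.888727
t=4: π = [0.4081, 0.2201, 0.1760, 0.1959], E[r] = -1.1438, γ^t·E[r] = -0.750466, running G = -4.639194
t=5: π = [0.4080, 0.2200, 0.1760, 0.1960], E[r] = -1.1440, γ^t·E[r] = -0.675544, running G = -5.314737
t=6: π = [0.4080, 0.2200, 0.1760, 0.1960], E[r] = -1.1440, γ^t·E[r] = -0.607964, running G = -5.922702
t=7: π = [0.4080, 0.2200, 0.1760, 0.1960], E[r] = -1.1440, γ^t·E[r] = -0.547171, running G = -6.469873
t=8: π = [0.4080, 0.2200, 0.1760, 0.1960], E[r] = -1.1440, γ^t·E[r] = -0.492455, running G = -6.962328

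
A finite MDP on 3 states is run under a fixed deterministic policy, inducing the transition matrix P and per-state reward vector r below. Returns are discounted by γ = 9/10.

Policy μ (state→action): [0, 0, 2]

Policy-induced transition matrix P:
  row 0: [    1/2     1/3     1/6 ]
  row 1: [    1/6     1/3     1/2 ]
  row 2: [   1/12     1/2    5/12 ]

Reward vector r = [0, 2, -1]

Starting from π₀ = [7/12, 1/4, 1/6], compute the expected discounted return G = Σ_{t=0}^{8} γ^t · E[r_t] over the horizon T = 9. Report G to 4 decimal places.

G = 2.4172

t=0: π = [0.5833, 0.2500, 0.1667], E[r] = 0.3333, γ^t·E[r] = 0.333333, running G = 0.333333
t=1: π = [0.3472, 0.3611, 0.2917], E[r] = 0.4306, γ^t·E[r] = 0.387500, running G = 0.720833
t=2: π = [0.2581, 0.3819, 0.3600], E[r] = 0.4039, γ^t·E[r] = 0.327188, running G = 1.048021
t=3: π = [0.2227, 0.3933, 0.3840], E[r] = 0.4027, γ^t·E[r] = 0.293555, running G = 1.341576
t=4: π = [0.2089, 0.3973, 0.3938], E[r] = 0.4009, γ^t·E[r] = 0.263023, running G = 1.604599
t=5: π = [0.2035, 0.3990, 0.3976], E[r] = 0.4004, γ^t·E[r] = 0.236415, running G = 1.841014
t=6: π = [0.2014, 0.3996, 0.3990], E[r] = 0.4001, γ^t·E[r] = 0.212652, running G = 2.053666
t=7: π = [0.2005, 0.3998, 0.3996], E[r] = 0.4001, γ^t·E[r] = 0.191346, running G = 2.245012
t=8: π = [0.2002, 0.3999, 0.3999], E[r] = 0.4000, γ^t·E[r] = 0.172196, running G = 2.417208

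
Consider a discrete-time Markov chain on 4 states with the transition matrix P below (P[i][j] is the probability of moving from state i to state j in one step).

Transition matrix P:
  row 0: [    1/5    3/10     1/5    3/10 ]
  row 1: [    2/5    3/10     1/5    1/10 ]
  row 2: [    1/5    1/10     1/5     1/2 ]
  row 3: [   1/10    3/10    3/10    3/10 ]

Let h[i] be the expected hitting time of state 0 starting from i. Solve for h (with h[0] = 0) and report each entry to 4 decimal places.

First-step conditioning: h[0] = 0; for i ≠ 0, h[i] = 1 + Σ_k P[i][k]·h[k].
  h[1] = 1 + 3/10·h[1] + 1/5·h[2] + 1/10·h[3]
  h[2] = 1 + 1/10·h[1] + 1/5·h[2] + 1/2·h[3]
  h[3] = 1 + 3/10·h[1] + 3/10·h[2] + 3/10·h[3]
Solving the 3×3 linear system over states ≠ 0 gives exactly h = [0, 95/27, 130/27, 5] (h[0] = 0 is the target).

h = [0.0000, 3.5185, 4.8148, 5.0000]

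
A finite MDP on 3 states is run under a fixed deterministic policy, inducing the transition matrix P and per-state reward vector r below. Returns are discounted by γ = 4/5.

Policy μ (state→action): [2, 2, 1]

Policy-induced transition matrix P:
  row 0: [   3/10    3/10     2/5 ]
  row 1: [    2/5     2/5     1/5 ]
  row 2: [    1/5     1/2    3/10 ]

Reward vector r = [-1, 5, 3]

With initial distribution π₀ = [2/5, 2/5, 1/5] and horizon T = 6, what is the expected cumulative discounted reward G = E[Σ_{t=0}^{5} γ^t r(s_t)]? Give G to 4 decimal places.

G = 9.0158

t=0: π = [0.4000, 0.4000, 0.2000], E[r] = 2.2000, γ^t·E[r] = 2.200000, running G = 2.200000
t=1: π = [0.3200, 0.3800, 0.3000], E[r] = 2.4800, γ^t·E[r] = 1.984000, running G = 4.184000
t=2: π = [0.3080, 0.3980, 0.2940], E[r] = 2.5640, γ^t·E[r] = 1.640960, running G = 5.824960
t=3: π = [0.3104, 0.3986, 0.2910], E[r] = 2.5556, γ^t·E[r] = 1.308467, running G = 7.133427
t=4: π = [0.3108, 0.3981, 0.2912], E[r] = 2.5531, γ^t·E[r] = 1.045742, running G = 8.179169
t=5: π = [0.3107, 0.3980, 0.2913], E[r] = 2.5533, γ^t·E[r] = 0.836676, running G = 9.015845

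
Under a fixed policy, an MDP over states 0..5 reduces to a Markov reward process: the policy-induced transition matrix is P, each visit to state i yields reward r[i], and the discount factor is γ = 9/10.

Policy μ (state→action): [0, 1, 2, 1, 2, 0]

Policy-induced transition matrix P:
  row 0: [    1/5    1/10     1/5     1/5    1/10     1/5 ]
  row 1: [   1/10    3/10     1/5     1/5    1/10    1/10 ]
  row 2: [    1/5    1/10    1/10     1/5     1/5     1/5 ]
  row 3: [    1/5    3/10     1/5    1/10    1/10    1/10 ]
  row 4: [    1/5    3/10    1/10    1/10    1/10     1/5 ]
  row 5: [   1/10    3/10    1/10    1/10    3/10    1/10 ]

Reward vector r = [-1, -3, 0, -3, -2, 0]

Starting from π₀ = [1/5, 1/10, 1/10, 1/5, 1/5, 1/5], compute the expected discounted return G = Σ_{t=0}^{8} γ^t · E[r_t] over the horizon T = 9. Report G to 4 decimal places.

G = -9.8251

t=0: π = [0.2000, 0.1000, 0.1000, 0.2000, 0.2000, 0.2000], E[r] = -1.5000, γ^t·E[r] = -1.500000, running G = -1.500000
t=1: π = [0.1700, 0.2400, 0.1500, 0.1400, 0.1500, 0.1500], E[r] = -1.6100, γ^t·E[r] = -1.449000, running G = -2.949000
t=2: π = [0.1610, 0.2360, 0.1550, 0.1560, 0.1450, 0.1470], E[r] = -1.6270, γ^t·E[r] = -1.317870, running G = -4.266870
t=3: π = [0.1617, 0.2368, 0.1553, 0.1552, 0.1449, 0.1461], E[r] = -1.6275, γ^t·E[r] = -1.186448, running G = -5.453318
t=4: π = [0.1617, 0.2366, 0.1554, 0.1554, 0.1448, 0.1462], E[r] = -1.6272, γ^t·E[r] = -1.067573, running G = -6.520891
t=5: π = [0.1617, 0.2366, 0.1554, 0.1554, 0.1448, 0.1462], E[r] = -1.6271, γ^t·E[r] = -0.960802, running G = -7.481693
t=6: π = [0.1617, 0.2366, 0.1554, 0.1554, 0.1448, 0.1462], E[r] = -1.6271, γ^t·E[r] = -0.864717, running G = -8.346410
t=7: π = [0.1617, 0.2366, 0.1554, 0.1554, 0.1448, 0.1462], E[r] = -1.6271, γ^t·E[r] = -0.778246, running G = -9.124656
t=8: π = [0.1617, 0.2366, 0.1554, 0.1554, 0.1448, 0.1462], E[r] = -1.6271, γ^t·E[r] = -0.700421, running G = -9.825077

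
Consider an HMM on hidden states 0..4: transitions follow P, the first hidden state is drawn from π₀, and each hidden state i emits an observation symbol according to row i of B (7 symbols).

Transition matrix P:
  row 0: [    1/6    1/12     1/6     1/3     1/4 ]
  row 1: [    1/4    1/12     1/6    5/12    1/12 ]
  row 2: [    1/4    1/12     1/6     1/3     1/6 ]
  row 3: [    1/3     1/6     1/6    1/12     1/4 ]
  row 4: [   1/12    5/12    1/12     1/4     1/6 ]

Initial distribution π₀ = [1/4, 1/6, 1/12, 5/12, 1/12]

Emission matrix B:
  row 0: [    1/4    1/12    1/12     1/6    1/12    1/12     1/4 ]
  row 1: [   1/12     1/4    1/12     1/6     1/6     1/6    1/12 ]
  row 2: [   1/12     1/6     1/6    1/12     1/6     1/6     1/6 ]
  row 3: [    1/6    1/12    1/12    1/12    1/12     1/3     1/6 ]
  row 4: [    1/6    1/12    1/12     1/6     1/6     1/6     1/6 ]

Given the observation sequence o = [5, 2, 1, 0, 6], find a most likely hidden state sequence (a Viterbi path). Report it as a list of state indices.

t=0: δ = [2.083e-02, 2.778e-02, 1.389e-02, 1.389e-01, 1.389e-02]  (obs o_0=5)
t=1: δ = [3.858e-03, 1.929e-03, 3.858e-03, 9.645e-04, 2.894e-03]  ψ = [3, 3, 3, 1, 3]  (obs o_1=2)
t=2: δ = [8.038e-05, 3.014e-04, 1.072e-04, 1.072e-04, 8.038e-05]  ψ = [2, 4, 0, 0, 0]  (obs o_2=1)
t=3: δ = [1.884e-05, 2.791e-06, 4.186e-06, 2.093e-05, 4.465e-06]  ψ = [1, 4, 1, 1, 3]  (obs o_3=0)
t=4: δ = [1.744e-06, 2.907e-07, 5.814e-07, 1.047e-06, 8.721e-07]  ψ = [3, 3, 3, 0, 3]  (obs o_4=6)
backtrack: best end state = 0; path = [3, 4, 1, 3, 0]

path = [3, 4, 1, 3, 0]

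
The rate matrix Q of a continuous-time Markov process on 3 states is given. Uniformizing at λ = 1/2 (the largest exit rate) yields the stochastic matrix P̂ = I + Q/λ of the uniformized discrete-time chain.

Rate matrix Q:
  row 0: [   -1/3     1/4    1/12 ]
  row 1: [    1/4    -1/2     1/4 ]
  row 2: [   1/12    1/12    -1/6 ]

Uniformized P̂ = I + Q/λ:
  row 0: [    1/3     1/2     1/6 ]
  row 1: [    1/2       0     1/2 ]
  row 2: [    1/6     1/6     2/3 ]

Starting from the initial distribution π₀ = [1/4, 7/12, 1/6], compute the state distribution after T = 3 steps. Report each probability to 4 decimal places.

t=0: π = [0.2500, 0.5833, 0.1667]
t=1: π = [0.4028, 0.1528, 0.4444]
t=2: π = [0.2847, 0.2755, 0.4398]
t=3: π = [0.3059, 0.2157, 0.4784]

π = [0.3059, 0.2157, 0.4784]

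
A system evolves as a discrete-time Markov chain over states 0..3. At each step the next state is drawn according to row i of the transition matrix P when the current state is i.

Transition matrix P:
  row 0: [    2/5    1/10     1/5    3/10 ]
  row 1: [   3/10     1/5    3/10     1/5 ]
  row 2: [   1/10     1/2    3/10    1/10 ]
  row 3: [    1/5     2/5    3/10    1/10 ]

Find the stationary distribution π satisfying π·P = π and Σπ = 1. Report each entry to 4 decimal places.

π = [0.2523, 0.2932, 0.2748, 0.1798]

Balance equations π_j = Σ_i π_i·P[i][j]:
  π_0 = 2/5·π_0 + 3/10·π_1 + 1/10·π_2 + 1/5·π_3
  π_1 = 1/10·π_0 + 1/5·π_1 + 1/2·π_2 + 2/5·π_3
  π_2 = 1/5·π_0 + 3/10·π_1 + 3/10·π_2 + 3/10·π_3
  normalize: π_0 + π_1 + π_2 + π_3 = 1
Solving the linear system gives exactly π = [247/979, 287/979, 269/979, 16/89].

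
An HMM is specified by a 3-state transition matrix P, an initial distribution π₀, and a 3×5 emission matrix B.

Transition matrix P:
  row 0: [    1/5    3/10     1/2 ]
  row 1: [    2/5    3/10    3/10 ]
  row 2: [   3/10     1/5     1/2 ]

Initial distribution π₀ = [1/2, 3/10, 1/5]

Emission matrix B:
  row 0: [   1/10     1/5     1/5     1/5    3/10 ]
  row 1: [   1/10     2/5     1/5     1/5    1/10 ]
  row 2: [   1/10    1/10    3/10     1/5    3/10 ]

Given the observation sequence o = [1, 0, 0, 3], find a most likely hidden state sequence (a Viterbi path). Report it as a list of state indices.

t=0: δ = [1.000e-01, 1.200e-01, 2.000e-02]  (obs o_0=1)
t=1: δ = [4.800e-03, 3.600e-03, 5.000e-03]  ψ = [1, 1, 0]  (obs o_1=0)
t=2: δ = [1.500e-04, 1.440e-04, 2.500e-04]  ψ = [2, 0, 2]  (obs o_2=0)
t=3: δ = [1.500e-05, 1.000e-05, 2.500e-05]  ψ = [2, 2, 2]  (obs o_3=3)
backtrack: best end state = 2; path = [0, 2, 2, 2]

path = [0, 2, 2, 2]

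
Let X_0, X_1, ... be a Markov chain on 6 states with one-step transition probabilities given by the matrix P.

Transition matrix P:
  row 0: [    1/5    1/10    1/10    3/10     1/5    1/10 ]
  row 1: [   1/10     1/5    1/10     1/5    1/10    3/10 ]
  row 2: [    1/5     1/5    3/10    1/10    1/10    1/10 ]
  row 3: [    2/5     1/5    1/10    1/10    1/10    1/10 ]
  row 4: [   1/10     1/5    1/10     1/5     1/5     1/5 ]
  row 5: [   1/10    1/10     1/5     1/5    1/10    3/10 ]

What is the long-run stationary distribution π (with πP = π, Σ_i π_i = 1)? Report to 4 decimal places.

π = [0.1894, 0.1628, 0.1478, 0.1856, 0.1322, 0.1822]

Balance equations π_j = Σ_i π_i·P[i][j]:
  π_0 = 1/5·π_0 + 1/10·π_1 + 1/5·π_2 + 2/5·π_3 + 1/10·π_4 + 1/10·π_5
  π_1 = 1/10·π_0 + 1/5·π_1 + 1/5·π_2 + 1/5·π_3 + 1/5·π_4 + 1/10·π_5
  π_2 = 1/10·π_0 + 1/10·π_1 + 3/10·π_2 + 1/10·π_3 + 1/10·π_4 + 1/5·π_5
  π_3 = 3/10·π_0 + 1/5·π_1 + 1/10·π_2 + 1/10·π_3 + 1/5·π_4 + 1/5·π_5
  π_4 = 1/5·π_0 + 1/10·π_1 + 1/10·π_2 + 1/10·π_3 + 1/5·π_4 + 1/10·π_5
  normalize: π_0 + π_1 + π_2 + π_3 + π_4 + π_5 = 1
Solving the linear system gives exactly π = [3355/17714, 5769/35428, 10471/70856, 13151/70856, 2341/17714, 1614/8857].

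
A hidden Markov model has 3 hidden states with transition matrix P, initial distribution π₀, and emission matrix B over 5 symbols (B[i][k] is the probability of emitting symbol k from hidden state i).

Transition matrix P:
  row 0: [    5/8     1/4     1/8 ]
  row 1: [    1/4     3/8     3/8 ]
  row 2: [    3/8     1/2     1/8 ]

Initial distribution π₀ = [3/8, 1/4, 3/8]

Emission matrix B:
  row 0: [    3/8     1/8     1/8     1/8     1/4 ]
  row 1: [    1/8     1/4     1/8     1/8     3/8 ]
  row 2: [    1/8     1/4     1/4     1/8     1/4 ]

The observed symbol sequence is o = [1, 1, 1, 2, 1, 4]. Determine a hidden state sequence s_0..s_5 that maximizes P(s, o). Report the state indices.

t=0: δ = [4.688e-02, 6.250e-02, 9.375e-02]  (obs o_0=1)
t=1: δ = [4.395e-03, 1.172e-02, 5.859e-03]  ψ = [2, 2, 1]  (obs o_1=1)
t=2: δ = [3.662e-04, 1.099e-03, 1.099e-03]  ψ = [1, 1, 1]  (obs o_2=1)
t=3: δ = [5.150e-05, 6.866e-05, 1.030e-04]  ψ = [2, 2, 1]  (obs o_3=2)
t=4: δ = [4.828e-06, 1.287e-05, 6.437e-06]  ψ = [2, 2, 1]  (obs o_4=1)
t=5: δ = [8.047e-07, 1.810e-06, 1.207e-06]  ψ = [1, 1, 1]  (obs o_5=4)
backtrack: best end state = 1; path = [2, 1, 1, 2, 1, 1]

path = [2, 1, 1, 2, 1, 1]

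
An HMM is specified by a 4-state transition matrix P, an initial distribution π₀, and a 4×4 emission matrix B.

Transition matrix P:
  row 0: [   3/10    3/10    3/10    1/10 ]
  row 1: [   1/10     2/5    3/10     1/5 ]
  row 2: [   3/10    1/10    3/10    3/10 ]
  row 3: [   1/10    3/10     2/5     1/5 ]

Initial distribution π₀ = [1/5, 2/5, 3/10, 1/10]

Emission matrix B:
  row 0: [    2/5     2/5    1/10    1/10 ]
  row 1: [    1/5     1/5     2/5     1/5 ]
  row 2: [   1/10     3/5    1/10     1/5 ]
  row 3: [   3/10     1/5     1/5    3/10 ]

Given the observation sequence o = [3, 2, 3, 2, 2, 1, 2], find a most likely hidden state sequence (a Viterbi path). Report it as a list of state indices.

path = [1, 1, 1, 1, 1, 1, 1]

t=0: δ = [2.000e-02, 8.000e-02, 6.000e-02, 3.000e-02]  (obs o_0=3)
t=1: δ = [1.800e-03, 1.280e-02, 2.400e-03, 3.600e-03]  ψ = [2, 1, 1, 2]  (obs o_1=2)
t=2: δ = [1.280e-04, 1.024e-03, 7.680e-04, 7.680e-04]  ψ = [1, 1, 1, 1]  (obs o_2=3)
t=3: δ = [2.304e-05, 1.638e-04, 3.072e-05, 4.608e-05]  ψ = [2, 1, 1, 2]  (obs o_3=2)
t=4: δ = [1.638e-06, 2.621e-05, 4.915e-06, 6.554e-06]  ψ = [1, 1, 1, 1]  (obs o_4=2)
t=5: δ = [1.049e-06, 2.097e-06, 4.719e-06, 1.049e-06]  ψ = [1, 1, 1, 1]  (obs o_5=1)
t=6: δ = [1.416e-07, 3.355e-07, 1.416e-07, 2.831e-07]  ψ = [2, 1, 2, 2]  (obs o_6=2)
backtrack: best end state = 1; path = [1, 1, 1, 1, 1, 1, 1]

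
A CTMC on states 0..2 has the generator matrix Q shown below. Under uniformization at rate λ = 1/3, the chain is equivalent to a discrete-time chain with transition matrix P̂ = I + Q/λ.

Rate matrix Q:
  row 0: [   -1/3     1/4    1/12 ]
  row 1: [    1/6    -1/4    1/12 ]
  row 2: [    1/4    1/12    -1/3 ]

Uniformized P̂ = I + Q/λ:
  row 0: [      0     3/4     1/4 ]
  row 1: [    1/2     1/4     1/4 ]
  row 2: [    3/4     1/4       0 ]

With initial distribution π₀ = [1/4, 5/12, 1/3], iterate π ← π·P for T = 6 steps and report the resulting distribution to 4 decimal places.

t=0: π = [0.2500, 0.4167, 0.3333]
t=1: π = [0.4583, 0.3750, 0.1667]
t=2: π = [0.3125, 0.4792, 0.2083]
t=3: π = [0.3958, 0.4063, 0.1979]
t=4: π = [0.3516, 0.4479, 0.2005]
t=5: π = [0.3743, 0.4258, 0.1999]
t=6: π = [0.3628, 0.4372, 0.2000]

π = [0.3628, 0.4372, 0.2000]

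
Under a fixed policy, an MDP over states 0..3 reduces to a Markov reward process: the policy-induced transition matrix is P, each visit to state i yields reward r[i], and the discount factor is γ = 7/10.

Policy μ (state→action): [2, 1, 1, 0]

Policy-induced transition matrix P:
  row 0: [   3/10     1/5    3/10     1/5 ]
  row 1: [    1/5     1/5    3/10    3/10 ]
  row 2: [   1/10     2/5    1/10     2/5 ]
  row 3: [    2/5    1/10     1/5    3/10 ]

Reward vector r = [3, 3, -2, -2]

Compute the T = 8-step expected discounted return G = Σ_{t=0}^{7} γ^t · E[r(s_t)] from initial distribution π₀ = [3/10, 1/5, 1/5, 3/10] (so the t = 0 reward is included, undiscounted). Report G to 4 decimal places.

t=0: π = [0.3000, 0.2000, 0.2000, 0.3000], E[r] = 0.5000, γ^t·E[r] = 0.500000, running G = 0.500000
t=1: π = [0.2700, 0.2100, 0.2300, 0.2900], E[r] = 0.4000, γ^t·E[r] = 0.280000, running G = 0.780000
t=2: π = [0.2620, 0.2170, 0.2250, 0.2960], E[r] = 0.3950, γ^t·E[r] = 0.193550, running G = 0.973550
t=3: π = [0.2629, 0.2154, 0.2254, 0.2963], E[r] = 0.3915, γ^t·E[r] = 0.134285, running G = 1.107835
t=4: π = [0.2630, 0.2155, 0.2253, 0.2963], E[r] = 0.3923, γ^t·E[r] = 0.094191, running G = 1.202026
t=5: π = [0.2630, 0.2154, 0.2253, 0.2962], E[r] = 0.3923, γ^t·E[r] = 0.065930, running G = 1.267955
t=6: π = [0.2630, 0.2154, 0.2253, 0.2962], E[r] = 0.3923, γ^t·E[r] = 0.046152, running G = 1.314107
t=7: π = [0.2630, 0.2154, 0.2253, 0.2962], E[r] = 0.3923, γ^t·E[r] = 0.032306, running G = 1.346413

G = 1.3464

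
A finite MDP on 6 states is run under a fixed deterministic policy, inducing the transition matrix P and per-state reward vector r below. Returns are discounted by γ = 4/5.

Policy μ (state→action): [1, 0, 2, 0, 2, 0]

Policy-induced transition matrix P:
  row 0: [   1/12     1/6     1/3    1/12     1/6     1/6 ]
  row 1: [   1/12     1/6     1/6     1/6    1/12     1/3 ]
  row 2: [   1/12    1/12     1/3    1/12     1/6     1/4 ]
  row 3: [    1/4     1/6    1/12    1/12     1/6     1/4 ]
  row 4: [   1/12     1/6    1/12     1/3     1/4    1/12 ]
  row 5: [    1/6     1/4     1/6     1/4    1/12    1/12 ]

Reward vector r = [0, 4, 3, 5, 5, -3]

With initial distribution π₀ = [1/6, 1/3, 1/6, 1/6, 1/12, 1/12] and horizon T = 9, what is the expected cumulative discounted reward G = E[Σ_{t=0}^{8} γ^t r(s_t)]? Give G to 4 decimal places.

t=0: π = [0.1667, 0.3333, 0.1667, 0.1667, 0.0833, 0.0833], E[r] = 2.8333, γ^t·E[r] = 2.833333, running G = 2.833333
t=1: π = [0.1181, 0.1597, 0.2014, 0.1458, 0.1389, 0.2361], E[r] = 1.9583, γ^t·E[r] = 1.566667, running G = 4.400000
t=2: π = [0.1273, 0.1696, 0.1962, 0.1707, 0.1453, 0.1910], E[r] = 2.2737, γ^t·E[r] = 1.455185, running G = 5.855185
t=3: π = [0.1277, 0.1662, 0.1943, 0.1656, 0.1487, 0.1975], E[r] = 2.2269, γ^t·E[r] = 1.140173, running G = 6.995358
t=4: π = [0.1274, 0.1669, 0.1941, 0.1673, 0.1488, 0.1955], E[r] = 2.2438, γ^t·E[r] = 0.919049, running G = 7.914407
t=5: π = [0.1275, 0.1668, 0.1939, 0.1670, 0.1489, 0.1959], E[r] = 2.2405, γ^t·E[r] = 0.734168, running G = 8.648575
t=6: π = [0.1275, 0.1668, 0.1939, 0.1671, 0.1488, 0.1958], E[r] = 2.2414, γ^t·E[r] = 0.587564, running G = 9.236138
t=7: π = [0.1275, 0.1668, 0.1939, 0.1671, 0.1489, 0.1958], E[r] = 2.2412, γ^t·E[r] = 0.470009, running G = 9.706147
t=8: π = [0.1275, 0.1668, 0.1939, 0.1671, 0.1488, 0.1958], E[r] = 2.2412, γ^t·E[r] = 0.376015, running G = 10.082162

G = 10.0822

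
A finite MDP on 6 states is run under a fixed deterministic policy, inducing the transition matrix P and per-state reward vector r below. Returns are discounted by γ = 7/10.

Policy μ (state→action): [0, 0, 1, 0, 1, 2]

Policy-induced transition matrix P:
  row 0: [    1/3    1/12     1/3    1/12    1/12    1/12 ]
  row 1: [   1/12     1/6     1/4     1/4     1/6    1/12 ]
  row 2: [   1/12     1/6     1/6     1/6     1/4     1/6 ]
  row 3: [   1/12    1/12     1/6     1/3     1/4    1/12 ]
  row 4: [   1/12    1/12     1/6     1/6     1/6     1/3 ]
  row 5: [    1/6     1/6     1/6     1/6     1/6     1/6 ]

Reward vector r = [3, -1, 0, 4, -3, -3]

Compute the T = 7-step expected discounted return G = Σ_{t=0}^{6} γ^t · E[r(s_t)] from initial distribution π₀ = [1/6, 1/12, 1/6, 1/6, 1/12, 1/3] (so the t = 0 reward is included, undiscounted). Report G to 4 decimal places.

t=0: π = [0.1667, 0.0833, 0.1667, 0.1667, 0.0833, 0.3333], E[r] = -0.1667, γ^t·E[r] = -0.166667, running G = -0.166667
t=1: π = [0.1528, 0.1319, 0.2014, 0.1875, 0.1806, 0.1458], E[r] = 0.0972, γ^t·E[r] = 0.068056, running G = -0.098611
t=2: π = [0.1337, 0.1233, 0.2031, 0.1962, 0.1863, 0.1574], E[r] = 0.0313, γ^t·E[r] = 0.015313, running G = -0.083299
t=3: π = [0.1299, 0.1236, 0.1992, 0.1985, 0.1888, 0.1600], E[r] = 0.0136, γ^t·E[r] = 0.004681, running G = -0.078617
t=4: π = [0.1291, 0.1236, 0.1986, 0.1992, 0.1890, 0.1605], E[r] = 0.0124, γ^t·E[r] = 0.002975, running G = -0.075643
t=5: π = [0.1290, 0.1236, 0.1985, 0.1994, 0.1891, 0.1605], E[r] = 0.0124, γ^t·E[r] = 0.002076, running G = -0.073566
t=6: π = [0.1290, 0.1235, 0.1985, 0.1994, 0.1891, 0.1605], E[r] = 0.0123, γ^t·E[r] = 0.001453, running G = -0.072114

G = -0.0721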